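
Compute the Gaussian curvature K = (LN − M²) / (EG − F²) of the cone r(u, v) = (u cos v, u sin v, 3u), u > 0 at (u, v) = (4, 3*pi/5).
K = 0

Coefficients of the first fundamental form: E = 10, F = 0, G = u^2.
Coefficients of the second fundamental form: L = 0, M = 0, N = 3*sqrt(10)*u^2/(10*Abs(u)).
Assemble K = (LN − M²)/(EG − F²) = 0. At (u, v) = (4, 3*pi/5): K = 0.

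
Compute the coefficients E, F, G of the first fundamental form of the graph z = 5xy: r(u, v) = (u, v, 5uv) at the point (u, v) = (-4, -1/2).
E = 29/4;  F = 50;  G = 401

Partials: r_u = (1, 0, 5*v), r_v = (0, 1, 5*u). As functions of (u, v):
  E = r_u · r_u = 25*v^2 + 1,
  F = r_u · r_v = 25*u*v,
  G = r_v · r_v = 25*u^2 + 1.
Evaluating at (u, v) = (-4, -1/2): E = 29/4, F = 50, G = 401.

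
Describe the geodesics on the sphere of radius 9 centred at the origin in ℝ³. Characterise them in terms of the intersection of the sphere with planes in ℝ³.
Geodesics on the sphere of radius 9 are great circles — circles of radius 9 obtained as the intersection of the sphere with planes through the origin (the centre of the sphere).

A curve α(t) of nonzero constant speed on the sphere of radius 9 is a geodesic iff its acceleration α̈ is everywhere normal to the surface, i.e. parallel to the radial vector α(t). Then d/dt(α × α̇) = α̇ × α̇ + α × α̈ = 0, so α × α̇ is a constant vector n ≠ 0 and α(t) · n = 0 for all t: α lies in the plane through the origin with normal n. The intersection of that plane with the sphere is a circle of radius 9 (a great circle). Conversely, a great circle traversed at constant speed has centripetal acceleration pointing at the origin, hence normal to the sphere, so every great circle is a geodesic.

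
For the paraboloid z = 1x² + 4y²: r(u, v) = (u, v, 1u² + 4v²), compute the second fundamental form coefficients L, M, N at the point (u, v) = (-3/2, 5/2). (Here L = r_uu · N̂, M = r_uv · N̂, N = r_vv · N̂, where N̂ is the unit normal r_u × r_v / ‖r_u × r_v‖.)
L = sqrt(410)/205;  M = 0;  N = 4*sqrt(410)/205

Compute the unit normal N̂(u, v) = (-2*u/sqrt(4*u^2 + 64*v^2 + 1), -8*v/sqrt(4*u^2 + 64*v^2 + 1), 1/sqrt(4*u^2 + 64*v^2 + 1)), and the second partials r_uu, r_uv, r_vv. Take dot products:
  L(u, v) = r_uu · N̂ = 2/sqrt(4*u^2 + 64*v^2 + 1),
  M(u, v) = r_uv · N̂ = 0,
  N(u, v) = r_vv · N̂ = 8/sqrt(4*u^2 + 64*v^2 + 1).
Evaluating at (u, v) = (-3/2, 5/2):
  L = sqrt(410)/205, M = 0, N = 4*sqrt(410)/205.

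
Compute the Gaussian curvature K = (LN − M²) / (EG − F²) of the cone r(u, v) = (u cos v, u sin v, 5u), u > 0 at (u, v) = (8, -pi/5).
K = 0

Coefficients of the first fundamental form: E = 26, F = 0, G = u^2.
Coefficients of the second fundamental form: L = 0, M = 0, N = 5*sqrt(26)*u^2/(26*Abs(u)).
Assemble K = (LN − M²)/(EG − F²) = 0. At (u, v) = (8, -pi/5): K = 0.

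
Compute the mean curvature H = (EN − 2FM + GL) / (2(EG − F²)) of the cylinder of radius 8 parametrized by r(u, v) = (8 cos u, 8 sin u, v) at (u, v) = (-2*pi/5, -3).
H = -1/16

With E = 64, F = 0, G = 1, L = -8, M = 0, N = 0, assemble
  H = (EN − 2FM + GL) / (2(EG − F²)) = -1/16.
At (u, v) = (-2*pi/5, -3): H = -1/16.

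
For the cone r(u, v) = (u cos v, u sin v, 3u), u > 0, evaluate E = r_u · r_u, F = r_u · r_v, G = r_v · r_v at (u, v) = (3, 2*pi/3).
E = 10;  F = 0;  G = 9

Partials: r_u = (cos(v), sin(v), 3), r_v = (-u*sin(v), u*cos(v), 0). As functions of (u, v):
  E = r_u · r_u = 10,
  F = r_u · r_v = 0,
  G = r_v · r_v = u^2.
Evaluating at (u, v) = (3, 2*pi/3): E = 10, F = 0, G = 9.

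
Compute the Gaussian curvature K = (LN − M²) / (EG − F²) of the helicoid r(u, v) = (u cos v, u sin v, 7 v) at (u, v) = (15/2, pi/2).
K = -784/177241

Coefficients of the first fundamental form: E = 1, F = 0, G = u^2 + 49.
Coefficients of the second fundamental form: L = 0, M = -7/sqrt(u^2 + 49), N = 0.
Assemble K = (LN − M²)/(EG − F²) = -49/(u^2 + 49)^2. At (u, v) = (15/2, pi/2): K = -784/177241.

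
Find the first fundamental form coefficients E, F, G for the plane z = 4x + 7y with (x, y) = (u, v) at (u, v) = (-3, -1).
E = 17;  F = 28;  G = 50

Partials: r_u = (1, 0, 4), r_v = (0, 1, 7). As functions of (u, v):
  E = r_u · r_u = 17,
  F = r_u · r_v = 28,
  G = r_v · r_v = 50.
Evaluating at (u, v) = (-3, -1): E = 17, F = 28, G = 50.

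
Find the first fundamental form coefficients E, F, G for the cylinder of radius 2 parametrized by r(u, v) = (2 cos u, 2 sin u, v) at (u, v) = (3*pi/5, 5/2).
E = 4;  F = 0;  G = 1

Partials: r_u = (-2*sin(u), 2*cos(u), 0), r_v = (0, 0, 1). As functions of (u, v):
  E = r_u · r_u = 4,
  F = r_u · r_v = 0,
  G = r_v · r_v = 1.
Evaluating at (u, v) = (3*pi/5, 5/2): E = 4, F = 0, G = 1.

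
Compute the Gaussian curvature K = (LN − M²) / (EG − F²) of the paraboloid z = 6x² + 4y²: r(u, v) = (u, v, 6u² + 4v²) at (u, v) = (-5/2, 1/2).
K = 96/840889

Coefficients of the first fundamental form: E = 144*u^2 + 1, F = 96*u*v, G = 64*v^2 + 1.
Coefficients of the second fundamental form: L = 12/sqrt(144*u^2 + 64*v^2 + 1), M = 0, N = 8/sqrt(144*u^2 + 64*v^2 + 1).
Assemble K = (LN − M²)/(EG − F²) = 96/(20736*u^4 + 18432*u^2*v^2 + 288*u^2 + 4096*v^4 + 128*v^2 + 1). At (u, v) = (-5/2, 1/2): K = 96/840889.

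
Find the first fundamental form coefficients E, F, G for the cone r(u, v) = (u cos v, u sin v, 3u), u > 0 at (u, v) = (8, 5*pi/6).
E = 10;  F = 0;  G = 64

Partials: r_u = (cos(v), sin(v), 3), r_v = (-u*sin(v), u*cos(v), 0). As functions of (u, v):
  E = r_u · r_u = 10,
  F = r_u · r_v = 0,
  G = r_v · r_v = u^2.
Evaluating at (u, v) = (8, 5*pi/6): E = 10, F = 0, G = 64.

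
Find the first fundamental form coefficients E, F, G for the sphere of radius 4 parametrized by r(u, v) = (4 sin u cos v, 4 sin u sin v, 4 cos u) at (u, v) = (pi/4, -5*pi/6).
E = 16;  F = 0;  G = 8

Partials: r_u = (4*cos(u)*cos(v), 4*sin(v)*cos(u), -4*sin(u)), r_v = (-4*sin(u)*sin(v), 4*sin(u)*cos(v), 0). As functions of (u, v):
  E = r_u · r_u = 16,
  F = r_u · r_v = 0,
  G = r_v · r_v = 16*sin(u)^2.
Evaluating at (u, v) = (pi/4, -5*pi/6): E = 16, F = 0, G = 8.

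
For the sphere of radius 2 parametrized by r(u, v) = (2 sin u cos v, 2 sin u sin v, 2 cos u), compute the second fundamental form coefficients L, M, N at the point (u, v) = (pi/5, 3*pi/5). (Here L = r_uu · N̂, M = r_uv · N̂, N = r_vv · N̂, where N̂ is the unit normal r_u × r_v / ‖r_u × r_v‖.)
L = -2;  M = 0;  N = -5/4 + sqrt(5)/4

Compute the unit normal N̂(u, v) = (sin(u)^2*cos(v)/Abs(sin(u)), sin(u)^2*sin(v)/Abs(sin(u)), sin(2*u)/(2*Abs(sin(u)))), and the second partials r_uu, r_uv, r_vv. Take dot products:
  L(u, v) = r_uu · N̂ = -2*sin(u)/Abs(sin(u)),
  M(u, v) = r_uv · N̂ = 0,
  N(u, v) = r_vv · N̂ = -2*sin(u)^3/Abs(sin(u)).
Evaluating at (u, v) = (pi/5, 3*pi/5):
  L = -2, M = 0, N = -5/4 + sqrt(5)/4.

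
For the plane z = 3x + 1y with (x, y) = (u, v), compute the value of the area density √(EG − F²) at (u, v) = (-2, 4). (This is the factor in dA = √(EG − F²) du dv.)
√(EG − F²)|_{(-2, 4)} = sqrt(11)

E = 10, F = 3, G = 2, so EG − F² = 11. Taking the positive square root: √(EG − F²) = sqrt(11). At (u, v) = (-2, 4): sqrt(11).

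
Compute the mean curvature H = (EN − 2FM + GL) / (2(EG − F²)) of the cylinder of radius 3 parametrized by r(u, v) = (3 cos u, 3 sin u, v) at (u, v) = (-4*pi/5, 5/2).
H = -1/6

With E = 9, F = 0, G = 1, L = -3, M = 0, N = 0, assemble
  H = (EN − 2FM + GL) / (2(EG − F²)) = -1/6.
At (u, v) = (-4*pi/5, 5/2): H = -1/6.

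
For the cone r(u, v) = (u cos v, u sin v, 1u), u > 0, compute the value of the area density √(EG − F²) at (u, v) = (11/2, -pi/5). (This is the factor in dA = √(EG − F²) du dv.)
√(EG − F²)|_{(11/2, -pi/5)} = 11*sqrt(2)/2

E = 2, F = 0, G = u^2, so EG − F² = 2*u^2. Taking the positive square root: √(EG − F²) = sqrt(2)*Abs(u). At (u, v) = (11/2, -pi/5): 11*sqrt(2)/2.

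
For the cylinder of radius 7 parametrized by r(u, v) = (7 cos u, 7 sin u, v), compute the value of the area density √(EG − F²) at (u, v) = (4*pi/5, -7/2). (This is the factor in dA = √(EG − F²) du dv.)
√(EG − F²)|_{(4*pi/5, -7/2)} = 7

E = 49, F = 0, G = 1, so EG − F² = 49. Taking the positive square root: √(EG − F²) = 7. At (u, v) = (4*pi/5, -7/2): 7.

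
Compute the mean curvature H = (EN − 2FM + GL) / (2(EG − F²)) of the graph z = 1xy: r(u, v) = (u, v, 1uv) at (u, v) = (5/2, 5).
H = -100*sqrt(129)/16641

With E = v^2 + 1, F = u*v, G = u^2 + 1, L = 0, M = 1/sqrt(u^2 + v^2 + 1), N = 0, assemble
  H = (EN − 2FM + GL) / (2(EG − F²)) = -u*v/(u^2 + v^2 + 1)^(3/2).
At (u, v) = (5/2, 5): H = -100*sqrt(129)/16641.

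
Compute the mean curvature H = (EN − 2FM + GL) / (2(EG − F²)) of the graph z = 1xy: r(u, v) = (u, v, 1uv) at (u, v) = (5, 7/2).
H = -140*sqrt(17)/7803

With E = v^2 + 1, F = u*v, G = u^2 + 1, L = 0, M = 1/sqrt(u^2 + v^2 + 1), N = 0, assemble
  H = (EN − 2FM + GL) / (2(EG − F²)) = -u*v/(u^2 + v^2 + 1)^(3/2).
At (u, v) = (5, 7/2): H = -140*sqrt(17)/7803.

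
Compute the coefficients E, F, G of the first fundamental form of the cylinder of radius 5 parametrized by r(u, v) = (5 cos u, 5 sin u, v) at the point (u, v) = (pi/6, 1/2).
E = 25;  F = 0;  G = 1

Partials: r_u = (-5*sin(u), 5*cos(u), 0), r_v = (0, 0, 1). As functions of (u, v):
  E = r_u · r_u = 25,
  F = r_u · r_v = 0,
  G = r_v · r_v = 1.
Evaluating at (u, v) = (pi/6, 1/2): E = 25, F = 0, G = 1.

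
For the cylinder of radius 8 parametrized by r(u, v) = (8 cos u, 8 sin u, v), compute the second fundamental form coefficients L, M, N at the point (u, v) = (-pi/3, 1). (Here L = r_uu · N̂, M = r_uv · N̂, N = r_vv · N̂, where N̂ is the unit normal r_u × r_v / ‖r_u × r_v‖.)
L = -8;  M = 0;  N = 0

Compute the unit normal N̂(u, v) = (cos(u), sin(u), 0), and the second partials r_uu, r_uv, r_vv. Take dot products:
  L(u, v) = r_uu · N̂ = -8,
  M(u, v) = r_uv · N̂ = 0,
  N(u, v) = r_vv · N̂ = 0.
Evaluating at (u, v) = (-pi/3, 1):
  L = -8, M = 0, N = 0.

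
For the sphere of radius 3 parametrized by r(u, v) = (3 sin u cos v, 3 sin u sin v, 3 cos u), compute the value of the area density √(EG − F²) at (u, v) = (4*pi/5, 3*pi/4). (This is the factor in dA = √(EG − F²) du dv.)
√(EG − F²)|_{(4*pi/5, 3*pi/4)} = 9*sqrt(10 - 2*sqrt(5))/4

E = 9, F = 0, G = 9*sin(u)^2, so EG − F² = 81*sin(u)^2. Taking the positive square root: √(EG − F²) = 9*Abs(sin(u)). At (u, v) = (4*pi/5, 3*pi/4): 9*sqrt(10 - 2*sqrt(5))/4.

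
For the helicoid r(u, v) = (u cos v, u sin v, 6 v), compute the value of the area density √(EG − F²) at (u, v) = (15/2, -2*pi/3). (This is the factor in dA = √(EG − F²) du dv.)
√(EG − F²)|_{(15/2, -2*pi/3)} = 3*sqrt(41)/2

E = 1, F = 0, G = u^2 + 36, so EG − F² = u^2 + 36. Taking the positive square root: √(EG − F²) = sqrt(u^2 + 36). At (u, v) = (15/2, -2*pi/3): 3*sqrt(41)/2.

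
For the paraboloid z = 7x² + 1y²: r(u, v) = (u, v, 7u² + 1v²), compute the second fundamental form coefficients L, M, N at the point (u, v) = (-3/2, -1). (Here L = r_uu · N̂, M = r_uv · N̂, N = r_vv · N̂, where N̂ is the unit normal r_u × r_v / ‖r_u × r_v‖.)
L = 7*sqrt(446)/223;  M = 0;  N = sqrt(446)/223

Compute the unit normal N̂(u, v) = (-14*u/sqrt(196*u^2 + 4*v^2 + 1), -2*v/sqrt(196*u^2 + 4*v^2 + 1), 1/sqrt(196*u^2 + 4*v^2 + 1)), and the second partials r_uu, r_uv, r_vv. Take dot products:
  L(u, v) = r_uu · N̂ = 14/sqrt(196*u^2 + 4*v^2 + 1),
  M(u, v) = r_uv · N̂ = 0,
  N(u, v) = r_vv · N̂ = 2/sqrt(196*u^2 + 4*v^2 + 1).
Evaluating at (u, v) = (-3/2, -1):
  L = 7*sqrt(446)/223, M = 0, N = sqrt(446)/223.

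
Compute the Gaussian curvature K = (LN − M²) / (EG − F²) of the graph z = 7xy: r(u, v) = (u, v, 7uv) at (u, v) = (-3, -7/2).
K = -784/17380561

Coefficients of the first fundamental form: E = 49*v^2 + 1, F = 49*u*v, G = 49*u^2 + 1.
Coefficients of the second fundamental form: L = 0, M = 7/sqrt(49*u^2 + 49*v^2 + 1), N = 0.
Assemble K = (LN − M²)/(EG − F²) = -49/(2401*u^4 + 4802*u^2*v^2 + 98*u^2 + 2401*v^4 + 98*v^2 + 1). At (u, v) = (-3, -7/2): K = -784/17380561.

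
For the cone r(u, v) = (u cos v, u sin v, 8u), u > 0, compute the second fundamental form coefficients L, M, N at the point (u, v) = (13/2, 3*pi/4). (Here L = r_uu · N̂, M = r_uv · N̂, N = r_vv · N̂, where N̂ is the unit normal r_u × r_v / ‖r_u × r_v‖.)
L = 0;  M = 0;  N = 4*sqrt(65)/5

Compute the unit normal N̂(u, v) = (-8*sqrt(65)*u*cos(v)/(65*Abs(u)), -8*sqrt(65)*u*sin(v)/(65*Abs(u)), sqrt(65)*u/(65*Abs(u))), and the second partials r_uu, r_uv, r_vv. Take dot products:
  L(u, v) = r_uu · N̂ = 0,
  M(u, v) = r_uv · N̂ = 0,
  N(u, v) = r_vv · N̂ = 8*sqrt(65)*u^2/(65*Abs(u)).
Evaluating at (u, v) = (13/2, 3*pi/4):
  L = 0, M = 0, N = 4*sqrt(65)/5.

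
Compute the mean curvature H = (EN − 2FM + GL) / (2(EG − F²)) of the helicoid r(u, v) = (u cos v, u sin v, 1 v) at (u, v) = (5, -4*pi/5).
H = 0

With E = 1, F = 0, G = u^2 + 1, L = 0, M = -1/sqrt(u^2 + 1), N = 0, assemble
  H = (EN − 2FM + GL) / (2(EG − F²)) = 0.
At (u, v) = (5, -4*pi/5): H = 0.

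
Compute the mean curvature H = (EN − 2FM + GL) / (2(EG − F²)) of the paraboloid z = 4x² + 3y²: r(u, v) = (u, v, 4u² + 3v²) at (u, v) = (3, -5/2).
H = 2635*sqrt(802)/643204

With E = 64*u^2 + 1, F = 48*u*v, G = 36*v^2 + 1, L = 8/sqrt(64*u^2 + 36*v^2 + 1), M = 0, N = 6/sqrt(64*u^2 + 36*v^2 + 1), assemble
  H = (EN − 2FM + GL) / (2(EG − F²)) = (192*u^2 + 144*v^2 + 7)/(64*u^2 + 36*v^2 + 1)^(3/2).
At (u, v) = (3, -5/2): H = 2635*sqrt(802)/643204.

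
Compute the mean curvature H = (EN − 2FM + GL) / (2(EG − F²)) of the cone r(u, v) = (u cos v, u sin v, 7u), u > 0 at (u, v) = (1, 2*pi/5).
H = 7*sqrt(2)/20

With E = 50, F = 0, G = u^2, L = 0, M = 0, N = 7*sqrt(2)*u^2/(10*Abs(u)), assemble
  H = (EN − 2FM + GL) / (2(EG − F²)) = 7*sqrt(2)/(20*Abs(u)).
At (u, v) = (1, 2*pi/5): H = 7*sqrt(2)/20.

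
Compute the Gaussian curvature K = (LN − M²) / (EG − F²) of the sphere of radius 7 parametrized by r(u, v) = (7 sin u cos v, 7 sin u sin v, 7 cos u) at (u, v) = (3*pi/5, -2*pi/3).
K = 1/49

Coefficients of the first fundamental form: E = 49, F = 0, G = 49*sin(u)^2.
Coefficients of the second fundamental form: L = -7*sin(u)/Abs(sin(u)), M = 0, N = -7*sin(u)^3/Abs(sin(u)).
Assemble K = (LN − M²)/(EG − F²) = 1/49. At (u, v) = (3*pi/5, -2*pi/3): K = 1/49.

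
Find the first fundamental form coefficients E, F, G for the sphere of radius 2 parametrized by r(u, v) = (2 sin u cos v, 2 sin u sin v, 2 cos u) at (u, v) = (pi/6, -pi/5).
E = 4;  F = 0;  G = 1

Partials: r_u = (2*cos(u)*cos(v), 2*sin(v)*cos(u), -2*sin(u)), r_v = (-2*sin(u)*sin(v), 2*sin(u)*cos(v), 0). As functions of (u, v):
  E = r_u · r_u = 4,
  F = r_u · r_v = 0,
  G = r_v · r_v = 4*sin(u)^2.
Evaluating at (u, v) = (pi/6, -pi/5): E = 4, F = 0, G = 1.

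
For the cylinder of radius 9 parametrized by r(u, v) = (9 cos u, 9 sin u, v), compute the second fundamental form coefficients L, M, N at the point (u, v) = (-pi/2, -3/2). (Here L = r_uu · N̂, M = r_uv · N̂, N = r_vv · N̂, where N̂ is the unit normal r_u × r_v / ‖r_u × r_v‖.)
L = -9;  M = 0;  N = 0

Compute the unit normal N̂(u, v) = (cos(u), sin(u), 0), and the second partials r_uu, r_uv, r_vv. Take dot products:
  L(u, v) = r_uu · N̂ = -9,
  M(u, v) = r_uv · N̂ = 0,
  N(u, v) = r_vv · N̂ = 0.
Evaluating at (u, v) = (-pi/2, -3/2):
  L = -9, M = 0, N = 0.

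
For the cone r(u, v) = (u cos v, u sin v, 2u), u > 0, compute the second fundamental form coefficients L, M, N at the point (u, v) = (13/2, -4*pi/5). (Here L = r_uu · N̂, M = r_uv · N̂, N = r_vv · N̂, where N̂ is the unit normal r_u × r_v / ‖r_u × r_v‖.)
L = 0;  M = 0;  N = 13*sqrt(5)/5

Compute the unit normal N̂(u, v) = (-2*sqrt(5)*u*cos(v)/(5*Abs(u)), -2*sqrt(5)*u*sin(v)/(5*Abs(u)), sqrt(5)*u/(5*Abs(u))), and the second partials r_uu, r_uv, r_vv. Take dot products:
  L(u, v) = r_uu · N̂ = 0,
  M(u, v) = r_uv · N̂ = 0,
  N(u, v) = r_vv · N̂ = 2*sqrt(5)*u^2/(5*Abs(u)).
Evaluating at (u, v) = (13/2, -4*pi/5):
  L = 0, M = 0, N = 13*sqrt(5)/5.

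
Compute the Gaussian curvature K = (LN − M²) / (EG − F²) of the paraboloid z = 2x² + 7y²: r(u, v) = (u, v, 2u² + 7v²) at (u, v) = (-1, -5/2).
K = 14/385641

Coefficients of the first fundamental form: E = 16*u^2 + 1, F = 56*u*v, G = 196*v^2 + 1.
Coefficients of the second fundamental form: L = 4/sqrt(16*u^2 + 196*v^2 + 1), M = 0, N = 14/sqrt(16*u^2 + 196*v^2 + 1).
Assemble K = (LN − M²)/(EG − F²) = 56/(256*u^4 + 6272*u^2*v^2 + 32*u^2 + 38416*v^4 + 392*v^2 + 1). At (u, v) = (-1, -5/2): K = 14/385641.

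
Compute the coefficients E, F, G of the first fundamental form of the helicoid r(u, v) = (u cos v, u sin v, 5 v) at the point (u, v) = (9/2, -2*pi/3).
E = 1;  F = 0;  G = 181/4

Partials: r_u = (cos(v), sin(v), 0), r_v = (-u*sin(v), u*cos(v), 5). As functions of (u, v):
  E = r_u · r_u = 1,
  F = r_u · r_v = 0,
  G = r_v · r_v = u^2 + 25.
Evaluating at (u, v) = (9/2, -2*pi/3): E = 1, F = 0, G = 181/4.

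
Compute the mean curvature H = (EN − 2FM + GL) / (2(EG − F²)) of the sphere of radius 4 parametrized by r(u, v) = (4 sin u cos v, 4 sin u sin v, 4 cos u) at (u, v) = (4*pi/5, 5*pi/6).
H = -1/4

With E = 16, F = 0, G = 16*sin(u)^2, L = -4*sin(u)/Abs(sin(u)), M = 0, N = -4*sin(u)^3/Abs(sin(u)), assemble
  H = (EN − 2FM + GL) / (2(EG − F²)) = -sin(u)/(4*Abs(sin(u))).
At (u, v) = (4*pi/5, 5*pi/6): H = -1/4.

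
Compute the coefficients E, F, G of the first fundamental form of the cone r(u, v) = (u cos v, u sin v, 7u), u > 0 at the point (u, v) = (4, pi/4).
E = 50;  F = 0;  G = 16

Partials: r_u = (cos(v), sin(v), 7), r_v = (-u*sin(v), u*cos(v), 0). As functions of (u, v):
  E = r_u · r_u = 50,
  F = r_u · r_v = 0,
  G = r_v · r_v = u^2.
Evaluating at (u, v) = (4, pi/4): E = 50, F = 0, G = 16.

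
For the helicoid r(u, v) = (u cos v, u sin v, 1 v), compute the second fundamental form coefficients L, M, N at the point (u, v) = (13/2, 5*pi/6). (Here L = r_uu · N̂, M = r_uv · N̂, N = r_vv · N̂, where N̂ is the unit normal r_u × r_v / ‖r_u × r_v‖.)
L = 0;  M = -2*sqrt(173)/173;  N = 0

Compute the unit normal N̂(u, v) = (sin(v)/sqrt(u^2 + 1), -cos(v)/sqrt(u^2 + 1), u/sqrt(u^2 + 1)), and the second partials r_uu, r_uv, r_vv. Take dot products:
  L(u, v) = r_uu · N̂ = 0,
  M(u, v) = r_uv · N̂ = -1/sqrt(u^2 + 1),
  N(u, v) = r_vv · N̂ = 0.
Evaluating at (u, v) = (13/2, 5*pi/6):
  L = 0, M = -2*sqrt(173)/173, N = 0.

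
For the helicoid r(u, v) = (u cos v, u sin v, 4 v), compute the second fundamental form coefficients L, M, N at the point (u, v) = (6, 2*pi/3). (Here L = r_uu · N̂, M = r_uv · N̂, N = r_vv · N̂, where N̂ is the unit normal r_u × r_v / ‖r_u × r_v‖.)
L = 0;  M = -2*sqrt(13)/13;  N = 0

Compute the unit normal N̂(u, v) = (4*sin(v)/sqrt(u^2 + 16), -4*cos(v)/sqrt(u^2 + 16), u/sqrt(u^2 + 16)), and the second partials r_uu, r_uv, r_vv. Take dot products:
  L(u, v) = r_uu · N̂ = 0,
  M(u, v) = r_uv · N̂ = -4/sqrt(u^2 + 16),
  N(u, v) = r_vv · N̂ = 0.
Evaluating at (u, v) = (6, 2*pi/3):
  L = 0, M = -2*sqrt(13)/13, N = 0.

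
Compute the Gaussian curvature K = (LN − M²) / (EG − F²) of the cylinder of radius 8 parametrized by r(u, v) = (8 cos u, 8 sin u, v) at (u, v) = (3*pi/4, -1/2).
K = 0

Coefficients of the first fundamental form: E = 64, F = 0, G = 1.
Coefficients of the second fundamental form: L = -8, M = 0, N = 0.
Assemble K = (LN − M²)/(EG − F²) = 0. At (u, v) = (3*pi/4, -1/2): K = 0.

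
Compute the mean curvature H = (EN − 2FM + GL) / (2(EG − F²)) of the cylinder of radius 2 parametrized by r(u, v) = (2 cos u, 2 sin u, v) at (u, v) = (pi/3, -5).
H = -1/4

With E = 4, F = 0, G = 1, L = -2, M = 0, N = 0, assemble
  H = (EN − 2FM + GL) / (2(EG − F²)) = -1/4.
At (u, v) = (pi/3, -5): H = -1/4.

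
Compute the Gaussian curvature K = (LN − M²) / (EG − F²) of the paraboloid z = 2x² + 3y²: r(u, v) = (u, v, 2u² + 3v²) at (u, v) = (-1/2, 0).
K = 24/25

Coefficients of the first fundamental form: E = 16*u^2 + 1, F = 24*u*v, G = 36*v^2 + 1.
Coefficients of the second fundamental form: L = 4/sqrt(16*u^2 + 36*v^2 + 1), M = 0, N = 6/sqrt(16*u^2 + 36*v^2 + 1).
Assemble K = (LN − M²)/(EG − F²) = 24/(256*u^4 + 1152*u^2*v^2 + 32*u^2 + 1296*v^4 + 72*v^2 + 1). At (u, v) = (-1/2, 0): K = 24/25.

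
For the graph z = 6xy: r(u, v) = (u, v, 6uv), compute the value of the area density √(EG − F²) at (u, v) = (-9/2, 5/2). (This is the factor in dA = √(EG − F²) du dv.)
√(EG − F²)|_{(-9/2, 5/2)} = sqrt(955)

E = 36*v^2 + 1, F = 36*u*v, G = 36*u^2 + 1, so EG − F² = 36*u^2 + 36*v^2 + 1. Taking the positive square root: √(EG − F²) = sqrt(36*u^2 + 36*v^2 + 1). At (u, v) = (-9/2, 5/2): sqrt(955).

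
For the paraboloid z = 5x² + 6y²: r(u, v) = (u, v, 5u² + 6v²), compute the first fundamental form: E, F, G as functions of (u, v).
E = 100*u^2 + 1;  F = 120*u*v;  G = 144*v^2 + 1

Compute partials: r_u = (1, 0, 10*u), r_v = (0, 1, 12*v). Then
  E = r_u · r_u = 100*u^2 + 1,
  F = r_u · r_v = 120*u*v,
  G = r_v · r_v = 144*v^2 + 1.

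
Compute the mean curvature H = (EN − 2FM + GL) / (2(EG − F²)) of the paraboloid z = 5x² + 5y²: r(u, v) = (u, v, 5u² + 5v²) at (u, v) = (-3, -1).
H = 5010*sqrt(1001)/1002001

With E = 100*u^2 + 1, F = 100*u*v, G = 100*v^2 + 1, L = 10/sqrt(100*u^2 + 100*v^2 + 1), M = 0, N = 10/sqrt(100*u^2 + 100*v^2 + 1), assemble
  H = (EN − 2FM + GL) / (2(EG − F²)) = 10*(50*u^2 + 50*v^2 + 1)/(100*u^2 + 100*v^2 + 1)^(3/2).
At (u, v) = (-3, -1): H = 5010*sqrt(1001)/1002001.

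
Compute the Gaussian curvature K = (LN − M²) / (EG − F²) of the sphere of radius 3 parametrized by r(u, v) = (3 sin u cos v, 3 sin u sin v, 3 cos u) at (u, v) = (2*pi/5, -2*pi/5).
K = 1/9

Coefficients of the first fundamental form: E = 9, F = 0, G = 9*sin(u)^2.
Coefficients of the second fundamental form: L = -3*sin(u)/Abs(sin(u)), M = 0, N = -3*sin(u)^3/Abs(sin(u)).
Assemble K = (LN − M²)/(EG − F²) = 1/9. At (u, v) = (2*pi/5, -2*pi/5): K = 1/9.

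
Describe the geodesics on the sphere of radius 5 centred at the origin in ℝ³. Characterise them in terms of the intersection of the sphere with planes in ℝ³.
Geodesics on the sphere of radius 5 are great circles — circles of radius 5 obtained as the intersection of the sphere with planes through the origin (the centre of the sphere).

A curve α(t) of nonzero constant speed on the sphere of radius 5 is a geodesic iff its acceleration α̈ is everywhere normal to the surface, i.e. parallel to the radial vector α(t). Then d/dt(α × α̇) = α̇ × α̇ + α × α̈ = 0, so α × α̇ is a constant vector n ≠ 0 and α(t) · n = 0 for all t: α lies in the plane through the origin with normal n. The intersection of that plane with the sphere is a circle of radius 5 (a great circle). Conversely, a great circle traversed at constant speed has centripetal acceleration pointing at the origin, hence normal to the sphere, so every great circle is a geodesic.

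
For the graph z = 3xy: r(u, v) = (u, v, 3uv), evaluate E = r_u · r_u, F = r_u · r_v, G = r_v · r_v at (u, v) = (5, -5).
E = 226;  F = -225;  G = 226

Partials: r_u = (1, 0, 3*v), r_v = (0, 1, 3*u). As functions of (u, v):
  E = r_u · r_u = 9*v^2 + 1,
  F = r_u · r_v = 9*u*v,
  G = r_v · r_v = 9*u^2 + 1.
Evaluating at (u, v) = (5, -5): E = 226, F = -225, G = 226.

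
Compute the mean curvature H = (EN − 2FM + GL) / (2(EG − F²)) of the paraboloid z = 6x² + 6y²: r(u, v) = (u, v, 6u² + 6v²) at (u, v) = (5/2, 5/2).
H = 10812*sqrt(1801)/3243601

With E = 144*u^2 + 1, F = 144*u*v, G = 144*v^2 + 1, L = 12/sqrt(144*u^2 + 144*v^2 + 1), M = 0, N = 12/sqrt(144*u^2 + 144*v^2 + 1), assemble
  H = (EN − 2FM + GL) / (2(EG − F²)) = 12*(72*u^2 + 72*v^2 + 1)/(144*u^2 + 144*v^2 + 1)^(3/2).
At (u, v) = (5/2, 5/2): H = 10812*sqrt(1801)/3243601.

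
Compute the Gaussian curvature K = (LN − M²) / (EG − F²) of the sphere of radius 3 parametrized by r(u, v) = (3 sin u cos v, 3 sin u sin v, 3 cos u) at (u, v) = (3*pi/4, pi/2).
K = 1/9

Coefficients of the first fundamental form: E = 9, F = 0, G = 9*sin(u)^2.
Coefficients of the second fundamental form: L = -3*sin(u)/Abs(sin(u)), M = 0, N = -3*sin(u)^3/Abs(sin(u)).
Assemble K = (LN − M²)/(EG − F²) = 1/9. At (u, v) = (3*pi/4, pi/2): K = 1/9.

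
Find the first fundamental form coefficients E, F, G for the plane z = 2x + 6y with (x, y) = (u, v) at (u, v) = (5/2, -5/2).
E = 5;  F = 12;  G = 37

Partials: r_u = (1, 0, 2), r_v = (0, 1, 6). As functions of (u, v):
  E = r_u · r_u = 5,
  F = r_u · r_v = 12,
  G = r_v · r_v = 37.
Evaluating at (u, v) = (5/2, -5/2): E = 5, F = 12, G = 37.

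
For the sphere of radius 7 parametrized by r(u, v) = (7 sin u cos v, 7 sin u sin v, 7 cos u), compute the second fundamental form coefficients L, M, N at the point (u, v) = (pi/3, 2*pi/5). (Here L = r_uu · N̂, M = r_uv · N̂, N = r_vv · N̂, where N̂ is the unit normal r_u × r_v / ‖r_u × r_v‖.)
L = -7;  M = 0;  N = -21/4

Compute the unit normal N̂(u, v) = (sin(u)^2*cos(v)/Abs(sin(u)), sin(u)^2*sin(v)/Abs(sin(u)), sin(2*u)/(2*Abs(sin(u)))), and the second partials r_uu, r_uv, r_vv. Take dot products:
  L(u, v) = r_uu · N̂ = -7*sin(u)/Abs(sin(u)),
  M(u, v) = r_uv · N̂ = 0,
  N(u, v) = r_vv · N̂ = -7*sin(u)^3/Abs(sin(u)).
Evaluating at (u, v) = (pi/3, 2*pi/5):
  L = -7, M = 0, N = -21/4.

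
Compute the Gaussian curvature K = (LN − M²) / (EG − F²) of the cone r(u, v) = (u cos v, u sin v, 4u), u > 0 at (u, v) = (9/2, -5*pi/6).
K = 0

Coefficients of the first fundamental form: E = 17, F = 0, G = u^2.
Coefficients of the second fundamental form: L = 0, M = 0, N = 4*sqrt(17)*u^2/(17*Abs(u)).
Assemble K = (LN − M²)/(EG − F²) = 0. At (u, v) = (9/2, -5*pi/6): K = 0.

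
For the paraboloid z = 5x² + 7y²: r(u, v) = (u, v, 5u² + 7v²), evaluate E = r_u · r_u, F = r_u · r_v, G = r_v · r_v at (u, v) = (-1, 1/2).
E = 101;  F = -70;  G = 50

Partials: r_u = (1, 0, 10*u), r_v = (0, 1, 14*v). As functions of (u, v):
  E = r_u · r_u = 100*u^2 + 1,
  F = r_u · r_v = 140*u*v,
  G = r_v · r_v = 196*v^2 + 1.
Evaluating at (u, v) = (-1, 1/2): E = 101, F = -70, G = 50.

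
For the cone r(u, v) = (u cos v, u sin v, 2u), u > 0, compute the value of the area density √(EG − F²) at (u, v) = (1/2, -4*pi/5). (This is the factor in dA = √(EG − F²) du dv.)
√(EG − F²)|_{(1/2, -4*pi/5)} = sqrt(5)/2

E = 5, F = 0, G = u^2, so EG − F² = 5*u^2. Taking the positive square root: √(EG − F²) = sqrt(5)*Abs(u). At (u, v) = (1/2, -4*pi/5): sqrt(5)/2.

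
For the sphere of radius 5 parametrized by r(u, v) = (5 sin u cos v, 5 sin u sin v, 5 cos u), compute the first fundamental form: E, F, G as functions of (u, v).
E = 25;  F = 0;  G = 25*sin(u)^2

Compute partials: r_u = (5*cos(u)*cos(v), 5*sin(v)*cos(u), -5*sin(u)), r_v = (-5*sin(u)*sin(v), 5*sin(u)*cos(v), 0). Then
  E = r_u · r_u = 25,
  F = r_u · r_v = 0,
  G = r_v · r_v = 25*sin(u)^2.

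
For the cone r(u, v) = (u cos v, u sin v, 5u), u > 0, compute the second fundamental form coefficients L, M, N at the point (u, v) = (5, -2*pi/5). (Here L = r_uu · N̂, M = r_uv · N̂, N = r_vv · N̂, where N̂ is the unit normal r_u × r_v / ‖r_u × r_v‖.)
L = 0;  M = 0;  N = 25*sqrt(26)/26

Compute the unit normal N̂(u, v) = (-5*sqrt(26)*u*cos(v)/(26*Abs(u)), -5*sqrt(26)*u*sin(v)/(26*Abs(u)), sqrt(26)*u/(26*Abs(u))), and the second partials r_uu, r_uv, r_vv. Take dot products:
  L(u, v) = r_uu · N̂ = 0,
  M(u, v) = r_uv · N̂ = 0,
  N(u, v) = r_vv · N̂ = 5*sqrt(26)*u^2/(26*Abs(u)).
Evaluating at (u, v) = (5, -2*pi/5):
  L = 0, M = 0, N = 25*sqrt(26)/26.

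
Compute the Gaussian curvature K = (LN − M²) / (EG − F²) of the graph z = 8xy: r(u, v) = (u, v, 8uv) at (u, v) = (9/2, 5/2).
K = -64/2879809

Coefficients of the first fundamental form: E = 64*v^2 + 1, F = 64*u*v, G = 64*u^2 + 1.
Coefficients of the second fundamental form: L = 0, M = 8/sqrt(64*u^2 + 64*v^2 + 1), N = 0.
Assemble K = (LN − M²)/(EG − F²) = -64/(4096*u^4 + 8192*u^2*v^2 + 128*u^2 + 4096*v^4 + 128*v^2 + 1). At (u, v) = (9/2, 5/2): K = -64/2879809.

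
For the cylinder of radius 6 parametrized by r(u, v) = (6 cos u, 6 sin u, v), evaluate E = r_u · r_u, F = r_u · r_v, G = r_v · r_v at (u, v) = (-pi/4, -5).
E = 36;  F = 0;  G = 1

Partials: r_u = (-6*sin(u), 6*cos(u), 0), r_v = (0, 0, 1). As functions of (u, v):
  E = r_u · r_u = 36,
  F = r_u · r_v = 0,
  G = r_v · r_v = 1.
Evaluating at (u, v) = (-pi/4, -5): E = 36, F = 0, G = 1.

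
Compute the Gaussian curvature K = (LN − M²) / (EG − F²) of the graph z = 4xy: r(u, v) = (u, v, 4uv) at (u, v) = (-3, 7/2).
K = -16/116281

Coefficients of the first fundamental form: E = 16*v^2 + 1, F = 16*u*v, G = 16*u^2 + 1.
Coefficients of the second fundamental form: L = 0, M = 4/sqrt(16*u^2 + 16*v^2 + 1), N = 0.
Assemble K = (LN − M²)/(EG − F²) = -16/(256*u^4 + 512*u^2*v^2 + 32*u^2 + 256*v^4 + 32*v^2 + 1). At (u, v) = (-3, 7/2): K = -16/116281.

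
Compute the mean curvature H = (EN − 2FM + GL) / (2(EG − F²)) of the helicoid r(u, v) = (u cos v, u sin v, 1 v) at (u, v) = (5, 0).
H = 0

With E = 1, F = 0, G = u^2 + 1, L = 0, M = -1/sqrt(u^2 + 1), N = 0, assemble
  H = (EN − 2FM + GL) / (2(EG − F²)) = 0.
At (u, v) = (5, 0): H = 0.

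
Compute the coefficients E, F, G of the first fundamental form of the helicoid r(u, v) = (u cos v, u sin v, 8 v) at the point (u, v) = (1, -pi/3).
E = 1;  F = 0;  G = 65

Partials: r_u = (cos(v), sin(v), 0), r_v = (-u*sin(v), u*cos(v), 8). As functions of (u, v):
  E = r_u · r_u = 1,
  F = r_u · r_v = 0,
  G = r_v · r_v = u^2 + 64.
Evaluating at (u, v) = (1, -pi/3): E = 1, F = 0, G = 65.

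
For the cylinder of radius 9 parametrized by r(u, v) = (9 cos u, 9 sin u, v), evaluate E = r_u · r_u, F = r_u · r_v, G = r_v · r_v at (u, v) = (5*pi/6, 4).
E = 81;  F = 0;  G = 1

Partials: r_u = (-9*sin(u), 9*cos(u), 0), r_v = (0, 0, 1). As functions of (u, v):
  E = r_u · r_u = 81,
  F = r_u · r_v = 0,
  G = r_v · r_v = 1.
Evaluating at (u, v) = (5*pi/6, 4): E = 81, F = 0, G = 1.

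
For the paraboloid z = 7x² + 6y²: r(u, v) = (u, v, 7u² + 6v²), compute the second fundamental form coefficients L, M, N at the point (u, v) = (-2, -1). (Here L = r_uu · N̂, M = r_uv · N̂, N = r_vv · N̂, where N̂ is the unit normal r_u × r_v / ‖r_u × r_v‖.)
L = 14*sqrt(929)/929;  M = 0;  N = 12*sqrt(929)/929

Compute the unit normal N̂(u, v) = (-14*u/sqrt(196*u^2 + 144*v^2 + 1), -12*v/sqrt(196*u^2 + 144*v^2 + 1), 1/sqrt(196*u^2 + 144*v^2 + 1)), and the second partials r_uu, r_uv, r_vv. Take dot products:
  L(u, v) = r_uu · N̂ = 14/sqrt(196*u^2 + 144*v^2 + 1),
  M(u, v) = r_uv · N̂ = 0,
  N(u, v) = r_vv · N̂ = 12/sqrt(196*u^2 + 144*v^2 + 1).
Evaluating at (u, v) = (-2, -1):
  L = 14*sqrt(929)/929, M = 0, N = 12*sqrt(929)/929.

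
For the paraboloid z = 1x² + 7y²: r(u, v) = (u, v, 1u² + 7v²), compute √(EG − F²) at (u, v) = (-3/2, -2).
√(EG − F²)|_{(-3/2, -2)} = sqrt(794)

E = 4*u^2 + 1, F = 28*u*v, G = 196*v^2 + 1; EG − F² = 4*u^2 + 196*v^2 + 1; √(EG − F²) = sqrt(4*u^2 + 196*v^2 + 1). At the given point: sqrt(794).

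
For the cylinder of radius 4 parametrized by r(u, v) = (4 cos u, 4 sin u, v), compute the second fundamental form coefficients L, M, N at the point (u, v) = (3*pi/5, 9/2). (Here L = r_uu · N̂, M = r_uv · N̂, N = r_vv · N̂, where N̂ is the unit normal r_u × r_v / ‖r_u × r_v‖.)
L = -4;  M = 0;  N = 0

Compute the unit normal N̂(u, v) = (cos(u), sin(u), 0), and the second partials r_uu, r_uv, r_vv. Take dot products:
  L(u, v) = r_uu · N̂ = -4,
  M(u, v) = r_uv · N̂ = 0,
  N(u, v) = r_vv · N̂ = 0.
Evaluating at (u, v) = (3*pi/5, 9/2):
  L = -4, M = 0, N = 0.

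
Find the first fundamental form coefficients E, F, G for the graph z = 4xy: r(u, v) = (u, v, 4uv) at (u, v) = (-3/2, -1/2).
E = 5;  F = 12;  G = 37

Partials: r_u = (1, 0, 4*v), r_v = (0, 1, 4*u). As functions of (u, v):
  E = r_u · r_u = 16*v^2 + 1,
  F = r_u · r_v = 16*u*v,
  G = r_v · r_v = 16*u^2 + 1.
Evaluating at (u, v) = (-3/2, -1/2): E = 5, F = 12, G = 37.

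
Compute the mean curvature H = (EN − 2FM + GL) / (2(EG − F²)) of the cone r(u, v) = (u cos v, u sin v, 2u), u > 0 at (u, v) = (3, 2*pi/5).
H = sqrt(5)/15

With E = 5, F = 0, G = u^2, L = 0, M = 0, N = 2*sqrt(5)*u^2/(5*Abs(u)), assemble
  H = (EN − 2FM + GL) / (2(EG − F²)) = sqrt(5)/(5*Abs(u)).
At (u, v) = (3, 2*pi/5): H = sqrt(5)/15.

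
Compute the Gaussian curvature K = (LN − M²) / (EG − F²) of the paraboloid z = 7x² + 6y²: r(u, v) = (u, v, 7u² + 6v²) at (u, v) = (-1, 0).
K = 168/38809

Coefficients of the first fundamental form: E = 196*u^2 + 1, F = 168*u*v, G = 144*v^2 + 1.
Coefficients of the second fundamental form: L = 14/sqrt(196*u^2 + 144*v^2 + 1), M = 0, N = 12/sqrt(196*u^2 + 144*v^2 + 1).
Assemble K = (LN − M²)/(EG − F²) = 168/(38416*u^4 + 56448*u^2*v^2 + 392*u^2 + 20736*v^4 + 288*v^2 + 1). At (u, v) = (-1, 0): K = 168/38809.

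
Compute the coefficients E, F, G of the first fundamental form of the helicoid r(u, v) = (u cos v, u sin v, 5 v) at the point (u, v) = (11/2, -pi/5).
E = 1;  F = 0;  G = 221/4

Partials: r_u = (cos(v), sin(v), 0), r_v = (-u*sin(v), u*cos(v), 5). As functions of (u, v):
  E = r_u · r_u = 1,
  F = r_u · r_v = 0,
  G = r_v · r_v = u^2 + 25.
Evaluating at (u, v) = (11/2, -pi/5): E = 1, F = 0, G = 221/4.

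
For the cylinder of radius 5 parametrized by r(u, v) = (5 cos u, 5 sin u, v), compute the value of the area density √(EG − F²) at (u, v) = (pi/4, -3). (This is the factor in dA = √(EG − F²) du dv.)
√(EG − F²)|_{(pi/4, -3)} = 5

E = 25, F = 0, G = 1, so EG − F² = 25. Taking the positive square root: √(EG − F²) = 5. At (u, v) = (pi/4, -3): 5.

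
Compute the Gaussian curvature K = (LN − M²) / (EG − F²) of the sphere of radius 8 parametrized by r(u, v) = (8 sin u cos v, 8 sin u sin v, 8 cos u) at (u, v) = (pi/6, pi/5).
K = 1/64

Coefficients of the first fundamental form: E = 64, F = 0, G = 64*sin(u)^2.
Coefficients of the second fundamental form: L = -8*sin(u)/Abs(sin(u)), M = 0, N = -8*sin(u)^3/Abs(sin(u)).
Assemble K = (LN − M²)/(EG − F²) = 1/64. At (u, v) = (pi/6, pi/5): K = 1/64.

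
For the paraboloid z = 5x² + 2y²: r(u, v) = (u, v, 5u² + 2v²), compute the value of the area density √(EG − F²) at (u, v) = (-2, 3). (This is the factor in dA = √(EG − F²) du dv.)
√(EG − F²)|_{(-2, 3)} = sqrt(545)

E = 100*u^2 + 1, F = 40*u*v, G = 16*v^2 + 1, so EG − F² = 100*u^2 + 16*v^2 + 1. Taking the positive square root: √(EG − F²) = sqrt(100*u^2 + 16*v^2 + 1). At (u, v) = (-2, 3): sqrt(545).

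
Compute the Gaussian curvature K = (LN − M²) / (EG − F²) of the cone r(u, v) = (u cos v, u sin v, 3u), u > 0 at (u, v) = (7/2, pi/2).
K = 0

Coefficients of the first fundamental form: E = 10, F = 0, G = u^2.
Coefficients of the second fundamental form: L = 0, M = 0, N = 3*sqrt(10)*u^2/(10*Abs(u)).
Assemble K = (LN − M²)/(EG − F²) = 0. At (u, v) = (7/2, pi/2): K = 0.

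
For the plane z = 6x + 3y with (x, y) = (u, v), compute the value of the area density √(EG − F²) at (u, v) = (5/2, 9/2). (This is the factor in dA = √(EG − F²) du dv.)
√(EG − F²)|_{(5/2, 9/2)} = sqrt(46)

E = 37, F = 18, G = 10, so EG − F² = 46. Taking the positive square root: √(EG − F²) = sqrt(46). At (u, v) = (5/2, 9/2): sqrt(46).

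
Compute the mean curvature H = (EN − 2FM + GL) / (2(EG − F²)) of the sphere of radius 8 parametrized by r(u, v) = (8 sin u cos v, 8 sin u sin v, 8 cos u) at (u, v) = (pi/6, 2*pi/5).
H = -1/8

With E = 64, F = 0, G = 64*sin(u)^2, L = -8*sin(u)/Abs(sin(u)), M = 0, N = -8*sin(u)^3/Abs(sin(u)), assemble
  H = (EN − 2FM + GL) / (2(EG − F²)) = -sin(u)/(8*Abs(sin(u))).
At (u, v) = (pi/6, 2*pi/5): H = -1/8.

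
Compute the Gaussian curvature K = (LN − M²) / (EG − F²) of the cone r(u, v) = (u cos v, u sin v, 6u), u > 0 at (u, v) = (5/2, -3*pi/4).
K = 0

Coefficients of the first fundamental form: E = 37, F = 0, G = u^2.
Coefficients of the second fundamental form: L = 0, M = 0, N = 6*sqrt(37)*u^2/(37*Abs(u)).
Assemble K = (LN − M²)/(EG − F²) = 0. At (u, v) = (5/2, -3*pi/4): K = 0.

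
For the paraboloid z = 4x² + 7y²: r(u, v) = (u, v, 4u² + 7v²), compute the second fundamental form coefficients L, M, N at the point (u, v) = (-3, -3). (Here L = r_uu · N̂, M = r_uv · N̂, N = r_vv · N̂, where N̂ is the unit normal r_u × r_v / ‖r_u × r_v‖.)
L = 8*sqrt(2341)/2341;  M = 0;  N = 14*sqrt(2341)/2341

Compute the unit normal N̂(u, v) = (-8*u/sqrt(64*u^2 + 196*v^2 + 1), -14*v/sqrt(64*u^2 + 196*v^2 + 1), 1/sqrt(64*u^2 + 196*v^2 + 1)), and the second partials r_uu, r_uv, r_vv. Take dot products:
  L(u, v) = r_uu · N̂ = 8/sqrt(64*u^2 + 196*v^2 + 1),
  M(u, v) = r_uv · N̂ = 0,
  N(u, v) = r_vv · N̂ = 14/sqrt(64*u^2 + 196*v^2 + 1).
Evaluating at (u, v) = (-3, -3):
  L = 8*sqrt(2341)/2341, M = 0, N = 14*sqrt(2341)/2341.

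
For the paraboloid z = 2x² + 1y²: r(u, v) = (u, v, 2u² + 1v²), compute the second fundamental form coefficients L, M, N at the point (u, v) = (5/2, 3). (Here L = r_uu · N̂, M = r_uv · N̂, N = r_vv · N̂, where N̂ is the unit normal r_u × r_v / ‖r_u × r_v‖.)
L = 4*sqrt(137)/137;  M = 0;  N = 2*sqrt(137)/137

Compute the unit normal N̂(u, v) = (-4*u/sqrt(16*u^2 + 4*v^2 + 1), -2*v/sqrt(16*u^2 + 4*v^2 + 1), 1/sqrt(16*u^2 + 4*v^2 + 1)), and the second partials r_uu, r_uv, r_vv. Take dot products:
  L(u, v) = r_uu · N̂ = 4/sqrt(16*u^2 + 4*v^2 + 1),
  M(u, v) = r_uv · N̂ = 0,
  N(u, v) = r_vv · N̂ = 2/sqrt(16*u^2 + 4*v^2 + 1).
Evaluating at (u, v) = (5/2, 3):
  L = 4*sqrt(137)/137, M = 0, N = 2*sqrt(137)/137.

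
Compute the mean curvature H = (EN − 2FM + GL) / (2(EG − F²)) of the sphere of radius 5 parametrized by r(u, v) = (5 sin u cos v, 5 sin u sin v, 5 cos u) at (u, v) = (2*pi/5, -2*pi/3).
H = -1/5

With E = 25, F = 0, G = 25*sin(u)^2, L = -5*sin(u)/Abs(sin(u)), M = 0, N = -5*sin(u)^3/Abs(sin(u)), assemble
  H = (EN − 2FM + GL) / (2(EG − F²)) = -sin(u)/(5*Abs(sin(u))).
At (u, v) = (2*pi/5, -2*pi/3): H = -1/5.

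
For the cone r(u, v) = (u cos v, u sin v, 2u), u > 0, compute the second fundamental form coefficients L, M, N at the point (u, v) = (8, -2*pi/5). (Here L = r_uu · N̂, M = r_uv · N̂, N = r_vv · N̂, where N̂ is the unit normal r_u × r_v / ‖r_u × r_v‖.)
L = 0;  M = 0;  N = 16*sqrt(5)/5

Compute the unit normal N̂(u, v) = (-2*sqrt(5)*u*cos(v)/(5*Abs(u)), -2*sqrt(5)*u*sin(v)/(5*Abs(u)), sqrt(5)*u/(5*Abs(u))), and the second partials r_uu, r_uv, r_vv. Take dot products:
  L(u, v) = r_uu · N̂ = 0,
  M(u, v) = r_uv · N̂ = 0,
  N(u, v) = r_vv · N̂ = 2*sqrt(5)*u^2/(5*Abs(u)).
Evaluating at (u, v) = (8, -2*pi/5):
  L = 0, M = 0, N = 16*sqrt(5)/5.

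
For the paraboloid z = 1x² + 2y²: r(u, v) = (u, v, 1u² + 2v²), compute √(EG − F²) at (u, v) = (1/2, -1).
√(EG − F²)|_{(1/2, -1)} = 3*sqrt(2)

E = 4*u^2 + 1, F = 8*u*v, G = 16*v^2 + 1; EG − F² = 4*u^2 + 16*v^2 + 1; √(EG − F²) = sqrt(4*u^2 + 16*v^2 + 1). At the given point: 3*sqrt(2).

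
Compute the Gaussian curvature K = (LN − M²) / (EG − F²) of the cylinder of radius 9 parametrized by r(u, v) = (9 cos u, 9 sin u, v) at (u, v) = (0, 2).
K = 0

Coefficients of the first fundamental form: E = 81, F = 0, G = 1.
Coefficients of the second fundamental form: L = -9, M = 0, N = 0.
Assemble K = (LN − M²)/(EG − F²) = 0. At (u, v) = (0, 2): K = 0.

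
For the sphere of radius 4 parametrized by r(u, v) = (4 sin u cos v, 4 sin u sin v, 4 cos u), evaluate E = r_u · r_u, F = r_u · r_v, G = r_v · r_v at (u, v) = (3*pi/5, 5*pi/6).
E = 16;  F = 0;  G = 2*sqrt(5) + 10

Partials: r_u = (4*cos(u)*cos(v), 4*sin(v)*cos(u), -4*sin(u)), r_v = (-4*sin(u)*sin(v), 4*sin(u)*cos(v), 0). As functions of (u, v):
  E = r_u · r_u = 16,
  F = r_u · r_v = 0,
  G = r_v · r_v = 16*sin(u)^2.
Evaluating at (u, v) = (3*pi/5, 5*pi/6): E = 16, F = 0, G = 2*sqrt(5) + 10.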